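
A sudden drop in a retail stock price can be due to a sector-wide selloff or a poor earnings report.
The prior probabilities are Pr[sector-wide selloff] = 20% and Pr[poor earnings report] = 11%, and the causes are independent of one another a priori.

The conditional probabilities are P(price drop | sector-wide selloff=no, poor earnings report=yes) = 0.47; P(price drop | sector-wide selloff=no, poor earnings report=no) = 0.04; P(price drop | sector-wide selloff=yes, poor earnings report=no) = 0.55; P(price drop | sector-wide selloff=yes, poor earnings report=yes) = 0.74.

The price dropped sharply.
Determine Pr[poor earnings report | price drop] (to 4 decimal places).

Pr[poor earnings report | price drop] ≈ 0.3132

By total probability over the 4 (sector-wide selloff, poor earnings report) configurations:
  P(price drop) = 0.04*0.8*0.89 + 0.47*0.8*0.11 + 0.55*0.2*0.89 + 0.74*0.2*0.11
        = 0.028480 + 0.041360 + 0.097900 + 0.016280 = 0.184020
Configurations with poor earnings report contribute 0.057640, so
  P(poor earnings report | price drop) = 0.057640 / 0.184020 ≈ 0.3132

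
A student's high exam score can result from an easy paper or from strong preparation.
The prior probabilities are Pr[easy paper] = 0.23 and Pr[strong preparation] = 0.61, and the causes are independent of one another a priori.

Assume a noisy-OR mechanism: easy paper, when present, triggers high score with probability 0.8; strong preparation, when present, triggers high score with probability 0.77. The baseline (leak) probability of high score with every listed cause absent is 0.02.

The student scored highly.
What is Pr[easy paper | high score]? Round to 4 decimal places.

Under noisy-OR, P(high score | causes) = 1 − (1−0.02)·∏(1−qᵢ) over the active causes.
Weight on easy paper=true, given the evidence: 0.072119 + 0.133975 = 0.206094
Denominator P(high score): 0.02*0.77*0.39 + 0.7746*0.77*0.61 + 0.804*0.23*0.39 + 0.95492*0.23*0.61 = 0.575930
Posterior = 0.206094 / 0.575930 ≈ 0.3578

Pr[easy paper | high score] ≈ 0.3578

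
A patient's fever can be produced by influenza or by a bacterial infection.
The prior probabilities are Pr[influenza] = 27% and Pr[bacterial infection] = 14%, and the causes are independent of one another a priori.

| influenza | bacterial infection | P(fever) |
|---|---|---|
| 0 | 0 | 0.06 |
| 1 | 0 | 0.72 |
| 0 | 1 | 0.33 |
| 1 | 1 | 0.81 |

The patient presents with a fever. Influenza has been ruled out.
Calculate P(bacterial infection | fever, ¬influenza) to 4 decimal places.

Sum P(fever|·) weighted by the priors over both values of bacterial infection:
  P(fever | ¬influenza) = 0.06·0.86 + 0.33·0.14
        = 0.051600 + 0.046200 = 0.097800
Configurations with bacterial infection contribute 0.046200, so
  P(bacterial infection | fever, ¬influenza) = 0.046200 / 0.097800 ≈ 0.4724

P(bacterial infection | fever, ¬influenza) ≈ 0.4724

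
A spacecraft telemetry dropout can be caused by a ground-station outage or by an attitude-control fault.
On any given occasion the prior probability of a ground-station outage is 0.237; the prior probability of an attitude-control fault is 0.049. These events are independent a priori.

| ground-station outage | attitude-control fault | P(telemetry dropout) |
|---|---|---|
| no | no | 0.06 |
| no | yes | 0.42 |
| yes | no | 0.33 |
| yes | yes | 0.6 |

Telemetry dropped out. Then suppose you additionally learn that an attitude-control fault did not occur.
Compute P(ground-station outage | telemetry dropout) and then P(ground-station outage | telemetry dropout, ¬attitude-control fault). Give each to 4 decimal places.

P(ground-station outage | telemetry dropout) ≈ 0.5786; P(ground-station outage | telemetry dropout, ¬attitude-control fault) ≈ 0.6308

Enumerate the 4 (ground-station outage, attitude-control fault) configurations and weight by the priors:
  P(telemetry dropout) = 0.06·0.763·0.951 + 0.42·0.763·0.049 + 0.33·0.237·0.951 + 0.6·0.237·0.049
        = 0.043537 + 0.015703 + 0.074378 + 0.006968 = 0.140586
The terms with ground-station outage present sum to 0.081346, so
  P(ground-station outage | telemetry dropout) = 0.081346 / 0.140586 ≈ 0.5786

With the extra evidence:
Numerator (weight on configurations with ground-station outage): 0.33×0.237 = 0.078210
Denominator P(telemetry dropout | ¬attitude-control fault): 0.06×0.763 + 0.33×0.237 = 0.123990
Posterior = 0.078210 / 0.123990 ≈ 0.6308
Ruling out attitude-control fault raises the posterior on ground-station outage — the flip side of explaining away.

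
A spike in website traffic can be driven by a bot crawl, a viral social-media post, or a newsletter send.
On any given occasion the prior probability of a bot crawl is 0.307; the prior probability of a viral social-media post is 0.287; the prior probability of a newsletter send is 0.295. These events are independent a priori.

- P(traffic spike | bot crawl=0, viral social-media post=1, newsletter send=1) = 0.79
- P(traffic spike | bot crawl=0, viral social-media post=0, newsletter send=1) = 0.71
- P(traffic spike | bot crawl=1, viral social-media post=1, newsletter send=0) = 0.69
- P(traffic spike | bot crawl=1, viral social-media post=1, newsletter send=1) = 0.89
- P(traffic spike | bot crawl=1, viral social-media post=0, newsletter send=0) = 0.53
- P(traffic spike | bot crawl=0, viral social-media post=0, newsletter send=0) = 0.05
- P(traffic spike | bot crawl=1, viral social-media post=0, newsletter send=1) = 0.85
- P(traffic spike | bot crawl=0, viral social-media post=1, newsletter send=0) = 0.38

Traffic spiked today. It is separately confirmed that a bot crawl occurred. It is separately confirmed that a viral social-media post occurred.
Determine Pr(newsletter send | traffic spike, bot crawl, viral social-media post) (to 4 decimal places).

Pr(newsletter send | traffic spike, bot crawl, viral social-media post) ≈ 0.3505

For the numerator, keep only newsletter send=true terms: 0.89×0.295 = 0.262550
Normalizer over all consistent configurations: 0.69×0.705 + 0.89×0.295 = 0.749000
Posterior = 0.262550 / 0.749000 ≈ 0.3505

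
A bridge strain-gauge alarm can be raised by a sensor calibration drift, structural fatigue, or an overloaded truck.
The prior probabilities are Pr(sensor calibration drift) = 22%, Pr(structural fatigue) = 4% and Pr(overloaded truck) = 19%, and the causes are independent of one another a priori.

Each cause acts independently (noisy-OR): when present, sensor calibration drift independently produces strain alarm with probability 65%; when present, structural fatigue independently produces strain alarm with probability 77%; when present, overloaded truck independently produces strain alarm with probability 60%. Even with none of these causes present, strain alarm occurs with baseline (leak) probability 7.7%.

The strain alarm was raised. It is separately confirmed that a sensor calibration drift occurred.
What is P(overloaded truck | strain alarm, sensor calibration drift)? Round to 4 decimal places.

Under noisy-OR, P(strain alarm | causes) = 1 − (1−0.077)·∏(1−qᵢ) over the active causes.
By total probability over the 4 (structural fatigue, overloaded truck) configurations:
  P(strain alarm | sensor calibration drift) = 0.67695×0.96×0.81 + 0.87078×0.96×0.19 + 0.925698×0.04×0.81 + 0.970279×0.04×0.19
        = 0.526396 + 0.158830 + 0.029993 + 0.007374 = 0.722593
The terms with overloaded truck present sum to 0.166204, so
  P(overloaded truck | strain alarm, sensor calibration drift) = 0.166204 / 0.722593 ≈ 0.2300

P(overloaded truck | strain alarm, sensor calibration drift) ≈ 0.2300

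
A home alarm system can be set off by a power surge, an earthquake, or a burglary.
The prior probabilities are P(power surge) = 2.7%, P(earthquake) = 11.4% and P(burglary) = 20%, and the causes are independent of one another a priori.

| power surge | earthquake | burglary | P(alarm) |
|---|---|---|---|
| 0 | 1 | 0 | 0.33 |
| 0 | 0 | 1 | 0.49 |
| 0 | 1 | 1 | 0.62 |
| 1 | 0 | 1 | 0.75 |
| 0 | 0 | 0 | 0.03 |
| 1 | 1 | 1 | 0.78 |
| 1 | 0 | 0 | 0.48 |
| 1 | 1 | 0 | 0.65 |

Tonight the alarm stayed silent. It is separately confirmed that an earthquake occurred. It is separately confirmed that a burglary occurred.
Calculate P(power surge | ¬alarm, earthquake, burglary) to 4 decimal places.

Numerator (weight on configurations with power surge): 0.22·0.027 = 0.005940
Normalizer over all consistent configurations: 0.38·0.973 + 0.22·0.027 = 0.375680
Posterior = 0.005940 / 0.375680 ≈ 0.0158

P(power surge | ¬alarm, earthquake, burglary) ≈ 0.0158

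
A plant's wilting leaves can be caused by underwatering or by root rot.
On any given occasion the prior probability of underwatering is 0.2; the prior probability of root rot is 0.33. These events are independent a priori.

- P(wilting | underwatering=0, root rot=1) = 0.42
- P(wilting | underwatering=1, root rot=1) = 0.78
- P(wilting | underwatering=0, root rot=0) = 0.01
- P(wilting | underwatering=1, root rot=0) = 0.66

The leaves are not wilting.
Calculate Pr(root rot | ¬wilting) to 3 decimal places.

By total probability over the 4 (underwatering, root rot) configurations:
  P(¬wilting) = 0.99·0.8·0.67 + 0.58·0.8·0.33 + 0.34·0.2·0.67 + 0.22·0.2·0.33
        = 0.530640 + 0.153120 + 0.045560 + 0.014520 = 0.743840
The terms with root rot present sum to 0.167640, so
  P(root rot | ¬wilting) = 0.167640 / 0.743840 ≈ 0.225

Pr(root rot | ¬wilting) ≈ 0.225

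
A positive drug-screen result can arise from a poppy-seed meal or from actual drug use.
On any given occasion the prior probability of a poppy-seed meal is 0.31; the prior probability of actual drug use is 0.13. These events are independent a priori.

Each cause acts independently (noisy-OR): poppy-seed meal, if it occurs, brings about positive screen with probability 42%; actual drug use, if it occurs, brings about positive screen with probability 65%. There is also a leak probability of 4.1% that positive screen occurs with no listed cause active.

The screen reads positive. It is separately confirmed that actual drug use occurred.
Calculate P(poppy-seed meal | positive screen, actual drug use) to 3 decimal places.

P(poppy-seed meal | positive screen, actual drug use) ≈ 0.353

Under noisy-OR, P(positive screen | causes) = 1 − (1−0.041)·∏(1−qᵢ) over the active causes.
By total probability over both values of poppy-seed meal:
  P(positive screen | actual drug use) = 0.66435×0.69 + 0.805323×0.31
        = 0.458401 + 0.249650 = 0.708051
Configurations with poppy-seed meal contribute 0.249650, so
  P(poppy-seed meal | positive screen, actual drug use) = 0.249650 / 0.708051 ≈ 0.353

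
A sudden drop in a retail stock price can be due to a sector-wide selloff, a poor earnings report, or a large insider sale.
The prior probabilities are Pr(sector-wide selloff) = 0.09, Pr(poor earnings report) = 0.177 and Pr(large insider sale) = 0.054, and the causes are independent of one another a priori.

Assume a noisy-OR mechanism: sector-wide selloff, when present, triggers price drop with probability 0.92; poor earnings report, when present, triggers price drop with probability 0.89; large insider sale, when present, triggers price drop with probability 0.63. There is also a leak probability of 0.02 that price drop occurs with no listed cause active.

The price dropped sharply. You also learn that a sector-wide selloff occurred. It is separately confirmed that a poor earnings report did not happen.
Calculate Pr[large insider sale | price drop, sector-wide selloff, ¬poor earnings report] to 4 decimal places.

Pr[large insider sale | price drop, sector-wide selloff, ¬poor earnings report] ≈ 0.0567

Under noisy-OR, P(price drop | causes) = 1 − (1−0.02)·∏(1−qᵢ) over the active causes.
Weight on large insider sale=true, given the evidence: 0.970992·0.054 = 0.052434
The normalizing constant is 0.9216·0.946 + 0.970992·0.054 = 0.924268
P(large insider sale | price drop, sector-wide selloff, ¬poor earnings report) = 0.052434/0.924268 ≈ 0.0567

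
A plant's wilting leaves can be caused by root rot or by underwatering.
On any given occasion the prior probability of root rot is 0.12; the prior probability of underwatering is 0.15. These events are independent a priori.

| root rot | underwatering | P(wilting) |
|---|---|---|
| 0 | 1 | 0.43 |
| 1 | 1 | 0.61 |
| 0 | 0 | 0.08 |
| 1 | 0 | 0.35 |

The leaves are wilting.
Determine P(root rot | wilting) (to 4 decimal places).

Numerator (weight on configurations with root rot): 0.035700 + 0.010980 = 0.046680
Denominator P(wilting): 0.08*0.88*0.85 + 0.43*0.88*0.15 + 0.35*0.12*0.85 + 0.61*0.12*0.15 = 0.163280
Posterior = 0.046680 / 0.163280 ≈ 0.2859

P(root rot | wilting) ≈ 0.2859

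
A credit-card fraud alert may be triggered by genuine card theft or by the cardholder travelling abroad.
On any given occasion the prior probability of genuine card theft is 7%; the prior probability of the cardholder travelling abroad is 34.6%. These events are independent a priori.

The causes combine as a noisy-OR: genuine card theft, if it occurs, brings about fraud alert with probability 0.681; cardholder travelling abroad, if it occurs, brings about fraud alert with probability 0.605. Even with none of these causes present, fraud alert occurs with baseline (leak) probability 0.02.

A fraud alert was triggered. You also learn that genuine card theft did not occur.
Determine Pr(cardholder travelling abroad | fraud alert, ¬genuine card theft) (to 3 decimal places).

Pr(cardholder travelling abroad | fraud alert, ¬genuine card theft) ≈ 0.942

Under noisy-OR, P(fraud alert | causes) = 1 − (1−0.02)·∏(1−qᵢ) over the active causes.
By total probability over both values of cardholder travelling abroad:
  P(fraud alert | ¬genuine card theft) = 0.02*0.654 + 0.6129*0.346
        = 0.013080 + 0.212063 = 0.225143
Configurations with cardholder travelling abroad contribute 0.212063, so
  P(cardholder travelling abroad | fraud alert, ¬genuine card theft) = 0.212063 / 0.225143 ≈ 0.942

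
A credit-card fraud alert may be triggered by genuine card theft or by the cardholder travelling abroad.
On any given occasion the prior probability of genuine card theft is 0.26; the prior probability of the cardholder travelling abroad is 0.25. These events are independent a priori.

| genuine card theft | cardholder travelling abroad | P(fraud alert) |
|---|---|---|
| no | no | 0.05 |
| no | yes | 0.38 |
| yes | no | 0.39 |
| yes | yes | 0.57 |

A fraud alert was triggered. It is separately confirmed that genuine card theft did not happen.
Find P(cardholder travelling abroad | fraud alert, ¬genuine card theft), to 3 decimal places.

P(fraud alert | ¬genuine card theft) = 0.05×0.75 + 0.38×0.25 = 0.037500 + 0.095000 = 0.132500
Of this, 0.095000 comes from 0.38×0.25 (the cardholder travelling abroad=true cases).
Hence the posterior is 0.095000/0.132500 ≈ 0.717.

P(cardholder travelling abroad | fraud alert, ¬genuine card theft) ≈ 0.717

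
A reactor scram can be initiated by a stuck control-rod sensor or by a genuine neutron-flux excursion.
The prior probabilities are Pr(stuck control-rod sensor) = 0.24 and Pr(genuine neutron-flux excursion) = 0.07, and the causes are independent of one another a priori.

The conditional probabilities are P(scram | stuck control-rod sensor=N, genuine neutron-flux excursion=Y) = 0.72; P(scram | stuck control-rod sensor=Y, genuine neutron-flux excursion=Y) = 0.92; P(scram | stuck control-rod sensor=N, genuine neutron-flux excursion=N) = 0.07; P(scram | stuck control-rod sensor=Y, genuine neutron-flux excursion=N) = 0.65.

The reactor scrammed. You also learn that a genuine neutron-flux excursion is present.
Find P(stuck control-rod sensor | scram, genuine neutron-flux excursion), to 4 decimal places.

P(stuck control-rod sensor | scram, genuine neutron-flux excursion) ≈ 0.2875

P(scram | genuine neutron-flux excursion) = 0.72×0.76 + 0.92×0.24 = 0.547200 + 0.220800 = 0.768000
The stuck control-rod sensor-present share is 0.92×0.24 = 0.220800.
Hence the posterior is 0.220800/0.768000 ≈ 0.2875.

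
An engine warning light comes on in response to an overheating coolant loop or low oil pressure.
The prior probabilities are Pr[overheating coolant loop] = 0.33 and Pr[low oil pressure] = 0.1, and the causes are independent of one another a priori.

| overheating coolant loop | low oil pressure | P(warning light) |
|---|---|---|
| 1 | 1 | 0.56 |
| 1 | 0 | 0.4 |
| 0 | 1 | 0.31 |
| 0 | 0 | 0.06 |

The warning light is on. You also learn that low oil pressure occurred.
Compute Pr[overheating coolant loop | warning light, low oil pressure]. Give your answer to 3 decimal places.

P(warning light | low oil pressure) = 0.31·0.67 + 0.56·0.33 = 0.207700 + 0.184800 = 0.392500
The overheating coolant loop-present share is 0.56·0.33 = 0.184800.
So P(overheating coolant loop | warning light, low oil pressure) = 0.184800/0.392500 ≈ 0.471.

Pr[overheating coolant loop | warning light, low oil pressure] ≈ 0.471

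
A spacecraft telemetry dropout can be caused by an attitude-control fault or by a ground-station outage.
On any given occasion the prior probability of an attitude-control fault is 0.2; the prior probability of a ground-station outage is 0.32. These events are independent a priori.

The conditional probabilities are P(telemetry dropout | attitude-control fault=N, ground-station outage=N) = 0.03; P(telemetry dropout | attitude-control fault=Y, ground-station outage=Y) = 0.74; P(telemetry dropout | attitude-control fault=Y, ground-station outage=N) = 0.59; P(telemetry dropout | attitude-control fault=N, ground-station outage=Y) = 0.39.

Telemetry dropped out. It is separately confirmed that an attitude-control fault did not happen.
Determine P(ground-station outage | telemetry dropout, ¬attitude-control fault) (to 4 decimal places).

P(ground-station outage | telemetry dropout, ¬attitude-control fault) ≈ 0.8595

P(telemetry dropout | ¬attitude-control fault) = 0.03×0.68 + 0.39×0.32 = 0.020400 + 0.124800 = 0.145200
Of this, 0.124800 comes from 0.39×0.32 (the ground-station outage=true cases).
P(ground-station outage | telemetry dropout, ¬attitude-control fault) = 0.124800 / 0.145200 ≈ 0.8595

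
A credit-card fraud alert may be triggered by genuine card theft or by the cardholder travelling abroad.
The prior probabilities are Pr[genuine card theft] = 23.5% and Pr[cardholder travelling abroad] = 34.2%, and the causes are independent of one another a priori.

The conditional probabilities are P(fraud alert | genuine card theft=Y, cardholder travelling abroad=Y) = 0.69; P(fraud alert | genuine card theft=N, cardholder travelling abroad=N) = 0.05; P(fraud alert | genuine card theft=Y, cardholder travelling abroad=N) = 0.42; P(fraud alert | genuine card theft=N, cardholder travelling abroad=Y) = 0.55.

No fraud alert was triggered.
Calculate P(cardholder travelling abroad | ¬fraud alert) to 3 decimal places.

P(¬fraud alert) = 0.95*0.765*0.658 + 0.45*0.765*0.342 + 0.58*0.235*0.658 + 0.31*0.235*0.342 = 0.478202 + 0.117734 + 0.089685 + 0.024915 = 0.710536
Restricting to configurations with cardholder travelling abroad present: 0.117734 + 0.024915 = 0.142649.
So P(cardholder travelling abroad | ¬fraud alert) = 0.142649/0.710536 ≈ 0.201.

P(cardholder travelling abroad | ¬fraud alert) ≈ 0.201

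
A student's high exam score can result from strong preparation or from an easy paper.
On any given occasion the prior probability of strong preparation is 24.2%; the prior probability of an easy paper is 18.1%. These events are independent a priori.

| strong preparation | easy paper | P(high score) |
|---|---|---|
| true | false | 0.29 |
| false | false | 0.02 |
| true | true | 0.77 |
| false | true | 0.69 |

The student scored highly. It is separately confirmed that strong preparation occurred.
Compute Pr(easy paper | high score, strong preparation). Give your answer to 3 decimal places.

Pr(easy paper | high score, strong preparation) ≈ 0.370

Sum P(high score|·) weighted by the priors over both values of easy paper:
  P(high score | strong preparation) = 0.29·0.819 + 0.77·0.181
        = 0.237510 + 0.139370 = 0.376880
Configurations with easy paper contribute 0.139370, so
  P(easy paper | high score, strong preparation) = 0.139370 / 0.376880 ≈ 0.370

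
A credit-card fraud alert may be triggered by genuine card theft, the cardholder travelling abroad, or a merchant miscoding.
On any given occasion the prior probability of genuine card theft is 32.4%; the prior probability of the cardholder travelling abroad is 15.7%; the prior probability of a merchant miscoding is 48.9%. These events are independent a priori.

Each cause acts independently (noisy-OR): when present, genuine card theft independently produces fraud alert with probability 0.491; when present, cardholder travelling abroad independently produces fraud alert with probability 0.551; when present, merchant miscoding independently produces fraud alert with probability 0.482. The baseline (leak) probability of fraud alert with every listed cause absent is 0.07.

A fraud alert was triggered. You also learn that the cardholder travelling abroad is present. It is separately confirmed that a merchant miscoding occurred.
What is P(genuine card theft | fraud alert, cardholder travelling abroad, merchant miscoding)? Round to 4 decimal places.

P(genuine card theft | fraud alert, cardholder travelling abroad, merchant miscoding) ≈ 0.3524

Under noisy-OR, P(fraud alert | causes) = 1 − (1−0.07)·∏(1−qᵢ) over the active causes.
By total probability over both values of genuine card theft:
  P(fraud alert | cardholder travelling abroad, merchant miscoding) = 0.783699*0.676 + 0.889903*0.324
        = 0.529781 + 0.288329 = 0.818110
Configurations with genuine card theft contribute 0.288329, so
  P(genuine card theft | fraud alert, cardholder travelling abroad, merchant miscoding) = 0.288329 / 0.818110 ≈ 0.3524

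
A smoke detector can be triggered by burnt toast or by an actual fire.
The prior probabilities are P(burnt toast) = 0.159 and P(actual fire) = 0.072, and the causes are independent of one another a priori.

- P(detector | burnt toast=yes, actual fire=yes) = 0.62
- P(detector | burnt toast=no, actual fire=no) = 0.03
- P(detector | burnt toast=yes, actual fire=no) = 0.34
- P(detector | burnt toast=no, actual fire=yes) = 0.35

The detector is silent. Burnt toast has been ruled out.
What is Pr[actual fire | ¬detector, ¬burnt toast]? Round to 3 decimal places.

Pr[actual fire | ¬detector, ¬burnt toast] ≈ 0.049

For the numerator, keep only actual fire=true terms: 0.65×0.072 = 0.046800
Normalizer over all consistent configurations: 0.97×0.928 + 0.65×0.072 = 0.946960
Posterior = 0.046800 / 0.946960 ≈ 0.049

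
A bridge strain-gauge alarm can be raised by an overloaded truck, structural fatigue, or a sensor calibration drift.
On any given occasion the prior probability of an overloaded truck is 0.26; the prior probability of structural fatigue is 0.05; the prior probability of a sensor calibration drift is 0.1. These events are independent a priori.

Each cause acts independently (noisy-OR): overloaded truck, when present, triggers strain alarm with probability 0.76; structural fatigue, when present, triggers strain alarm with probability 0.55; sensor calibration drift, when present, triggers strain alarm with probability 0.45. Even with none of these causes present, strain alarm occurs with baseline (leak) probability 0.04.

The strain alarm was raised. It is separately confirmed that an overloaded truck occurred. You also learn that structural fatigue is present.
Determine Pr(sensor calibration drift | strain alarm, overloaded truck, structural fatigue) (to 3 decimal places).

Pr(sensor calibration drift | strain alarm, overloaded truck, structural fatigue) ≈ 0.105

Under noisy-OR, P(strain alarm | causes) = 1 − (1−0.04)·∏(1−qᵢ) over the active causes.
For the numerator, keep only sensor calibration drift=true terms: 0.942976*0.1 = 0.094298
Normalizer over all consistent configurations: 0.89632*0.9 + 0.942976*0.1 = 0.900986
Posterior = 0.094298 / 0.900986 ≈ 0.105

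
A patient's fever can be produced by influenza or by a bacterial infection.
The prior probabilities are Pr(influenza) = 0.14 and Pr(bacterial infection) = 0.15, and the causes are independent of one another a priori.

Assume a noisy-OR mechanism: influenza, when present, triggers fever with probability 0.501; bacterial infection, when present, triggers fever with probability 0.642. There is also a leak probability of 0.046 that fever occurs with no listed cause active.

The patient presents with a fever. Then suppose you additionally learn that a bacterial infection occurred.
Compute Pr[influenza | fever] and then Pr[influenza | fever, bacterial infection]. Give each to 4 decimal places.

Pr[influenza | fever] ≈ 0.4022; Pr[influenza | fever, bacterial infection] ≈ 0.1702

Under noisy-OR, P(fever | causes) = 1 − (1−0.046)·∏(1−qᵢ) over the active causes.
Enumerate the 4 (influenza, bacterial infection) configurations and weight by the priors:
  P(fever) = 0.046·0.86·0.85 + 0.658468·0.86·0.15 + 0.523954·0.14·0.85 + 0.829576·0.14·0.15
        = 0.033626 + 0.084942 + 0.062351 + 0.017421 = 0.198340
Configurations with influenza contribute 0.079772, so
  P(influenza | fever) = 0.079772 / 0.198340 ≈ 0.4022

Now also conditioning on bacterial infection=true:
By total probability over both values of influenza:
  P(fever | bacterial infection) = 0.658468×0.86 + 0.829576×0.14
        = 0.566282 + 0.116141 = 0.682423
The terms with influenza present sum to 0.116141, so
  P(influenza | fever, bacterial infection) = 0.116141 / 0.682423 ≈ 0.1702
— bacterial infection explains away the evidence for influenza.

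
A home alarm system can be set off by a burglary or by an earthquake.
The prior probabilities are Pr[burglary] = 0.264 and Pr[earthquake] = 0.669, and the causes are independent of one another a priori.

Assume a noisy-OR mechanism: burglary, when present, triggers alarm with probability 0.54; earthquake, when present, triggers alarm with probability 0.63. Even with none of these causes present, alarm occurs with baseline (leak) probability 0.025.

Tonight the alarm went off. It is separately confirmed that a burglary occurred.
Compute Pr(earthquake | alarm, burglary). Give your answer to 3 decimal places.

Under noisy-OR, P(alarm | causes) = 1 − (1−0.025)·∏(1−qᵢ) over the active causes.
Numerator (weight on configurations with earthquake): 0.834055·0.669 = 0.557983
The normalizing constant is 0.5515·0.331 + 0.834055·0.669 = 0.740530
P(earthquake | alarm, burglary) = 0.557983/0.740530 ≈ 0.753

Pr(earthquake | alarm, burglary) ≈ 0.753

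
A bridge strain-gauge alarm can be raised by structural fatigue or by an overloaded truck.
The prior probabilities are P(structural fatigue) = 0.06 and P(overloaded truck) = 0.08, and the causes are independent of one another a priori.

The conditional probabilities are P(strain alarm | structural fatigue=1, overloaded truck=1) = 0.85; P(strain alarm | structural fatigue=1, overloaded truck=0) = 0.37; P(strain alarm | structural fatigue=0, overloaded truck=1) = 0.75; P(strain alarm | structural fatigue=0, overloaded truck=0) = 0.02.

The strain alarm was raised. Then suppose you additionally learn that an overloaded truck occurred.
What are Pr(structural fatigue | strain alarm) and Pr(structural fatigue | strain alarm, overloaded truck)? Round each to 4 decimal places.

P(strain alarm) = 0.02*0.94*0.92 + 0.75*0.94*0.08 + 0.37*0.06*0.92 + 0.85*0.06*0.08 = 0.017296 + 0.056400 + 0.020424 + 0.004080 = 0.098200
Restricting to configurations with structural fatigue present: 0.020424 + 0.004080 = 0.024504.
Hence the posterior is 0.024504/0.098200 ≈ 0.2495.

Now condition on the additional information:
For the numerator, keep only structural fatigue=true terms: 0.85×0.06 = 0.051000
The normalizing constant is 0.75×0.94 + 0.85×0.06 = 0.756000
Posterior = 0.051000 / 0.756000 ≈ 0.0675
— overloaded truck explains away the evidence for structural fatigue.

Pr(structural fatigue | strain alarm) ≈ 0.2495; Pr(structural fatigue | strain alarm, overloaded truck) ≈ 0.0675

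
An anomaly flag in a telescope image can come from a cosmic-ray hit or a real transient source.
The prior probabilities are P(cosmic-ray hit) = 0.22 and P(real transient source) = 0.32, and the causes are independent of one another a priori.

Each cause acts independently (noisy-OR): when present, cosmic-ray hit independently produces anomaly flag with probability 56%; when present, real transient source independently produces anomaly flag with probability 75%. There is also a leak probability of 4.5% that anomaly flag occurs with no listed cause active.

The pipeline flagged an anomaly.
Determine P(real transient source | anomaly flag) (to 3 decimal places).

Under noisy-OR, P(anomaly flag | causes) = 1 − (1−0.045)·∏(1−qᵢ) over the active causes.
P(anomaly flag) = 0.045×0.78×0.68 + 0.76125×0.78×0.32 + 0.5798×0.22×0.68 + 0.89495×0.22×0.32 = 0.023868 + 0.190008 + 0.086738 + 0.063004 = 0.363618
The real transient source-present share is 0.190008 + 0.063004 = 0.253012.
So P(real transient source | anomaly flag) = 0.253012/0.363618 ≈ 0.696.

P(real transient source | anomaly flag) ≈ 0.696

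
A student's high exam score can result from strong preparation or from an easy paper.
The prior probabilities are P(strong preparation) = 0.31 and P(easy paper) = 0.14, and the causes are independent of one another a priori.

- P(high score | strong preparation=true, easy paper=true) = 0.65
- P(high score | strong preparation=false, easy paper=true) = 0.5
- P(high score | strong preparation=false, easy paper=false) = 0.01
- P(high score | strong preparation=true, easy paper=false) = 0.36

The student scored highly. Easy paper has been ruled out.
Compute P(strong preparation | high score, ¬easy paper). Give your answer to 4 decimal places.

Weight on strong preparation=true, given the evidence: 0.36×0.31 = 0.111600
The normalizing constant is 0.01×0.69 + 0.36×0.31 = 0.118500
Posterior = 0.111600 / 0.118500 ≈ 0.9418

P(strong preparation | high score, ¬easy paper) ≈ 0.9418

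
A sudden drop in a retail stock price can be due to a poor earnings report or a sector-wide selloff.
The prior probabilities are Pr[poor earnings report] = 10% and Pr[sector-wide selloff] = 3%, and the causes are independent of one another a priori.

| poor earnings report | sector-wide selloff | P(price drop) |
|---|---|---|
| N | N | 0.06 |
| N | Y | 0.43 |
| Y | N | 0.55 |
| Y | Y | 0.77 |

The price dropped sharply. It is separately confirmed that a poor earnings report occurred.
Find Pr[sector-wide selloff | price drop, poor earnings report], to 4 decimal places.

Pr[sector-wide selloff | price drop, poor earnings report] ≈ 0.0415

Enumerate both values of sector-wide selloff and weight by the priors:
  P(price drop | poor earnings report) = 0.55*0.97 + 0.77*0.03
        = 0.533500 + 0.023100 = 0.556600
Keeping only the sector-wide selloff-present terms gives 0.023100, so
  P(sector-wide selloff | price drop, poor earnings report) = 0.023100 / 0.556600 ≈ 0.0415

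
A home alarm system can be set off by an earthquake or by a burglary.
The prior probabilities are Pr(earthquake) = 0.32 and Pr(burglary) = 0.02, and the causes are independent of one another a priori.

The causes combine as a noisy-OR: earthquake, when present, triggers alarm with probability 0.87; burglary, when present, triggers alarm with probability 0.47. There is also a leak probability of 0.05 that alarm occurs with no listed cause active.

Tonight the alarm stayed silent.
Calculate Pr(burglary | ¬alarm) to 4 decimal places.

Under noisy-OR, P(alarm | causes) = 1 − (1−0.05)·∏(1−qᵢ) over the active causes.
Enumerate the 4 (earthquake, burglary) configurations and weight by the priors:
  P(¬alarm) = 0.95×0.68×0.98 + 0.5035×0.68×0.02 + 0.1235×0.32×0.98 + 0.065455×0.32×0.02
        = 0.633080 + 0.006848 + 0.038730 + 0.000419 = 0.679077
The terms with burglary present sum to 0.007267, so
  P(burglary | ¬alarm) = 0.007267 / 0.679077 ≈ 0.0107

Pr(burglary | ¬alarm) ≈ 0.0107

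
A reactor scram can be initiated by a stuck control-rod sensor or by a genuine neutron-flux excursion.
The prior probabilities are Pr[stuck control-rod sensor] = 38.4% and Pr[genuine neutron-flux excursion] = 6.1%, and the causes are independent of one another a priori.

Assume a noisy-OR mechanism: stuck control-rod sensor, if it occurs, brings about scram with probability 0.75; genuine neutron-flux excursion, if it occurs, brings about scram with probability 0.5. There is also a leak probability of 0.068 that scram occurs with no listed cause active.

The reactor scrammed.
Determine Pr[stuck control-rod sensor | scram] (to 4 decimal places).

Pr[stuck control-rod sensor | scram] ≈ 0.8335

Under noisy-OR, P(scram | causes) = 1 − (1−0.068)·∏(1−qᵢ) over the active causes.
Numerator (weight on configurations with stuck control-rod sensor): 0.276562 + 0.020695 = 0.297257
Normalizer over all consistent configurations: 0.068×0.616×0.939 + 0.534×0.616×0.061 + 0.767×0.384×0.939 + 0.8835×0.384×0.061 = 0.356656
Posterior = 0.297257 / 0.356656 ≈ 0.8335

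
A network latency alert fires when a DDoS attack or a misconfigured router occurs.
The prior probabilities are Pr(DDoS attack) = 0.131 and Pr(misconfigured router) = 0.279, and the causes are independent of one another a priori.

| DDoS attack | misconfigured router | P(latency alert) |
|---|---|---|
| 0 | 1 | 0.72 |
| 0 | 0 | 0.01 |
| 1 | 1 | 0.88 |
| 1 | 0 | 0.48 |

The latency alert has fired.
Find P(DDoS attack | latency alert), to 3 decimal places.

Enumerate the 4 (DDoS attack, misconfigured router) configurations and weight by the priors:
  P(latency alert) = 0.01×0.869×0.721 + 0.72×0.869×0.279 + 0.48×0.131×0.721 + 0.88×0.131×0.279
        = 0.006265 + 0.174565 + 0.045336 + 0.032163 = 0.258329
The terms with DDoS attack present sum to 0.077499, so
  P(DDoS attack | latency alert) = 0.077499 / 0.258329 ≈ 0.300

P(DDoS attack | latency alert) ≈ 0.300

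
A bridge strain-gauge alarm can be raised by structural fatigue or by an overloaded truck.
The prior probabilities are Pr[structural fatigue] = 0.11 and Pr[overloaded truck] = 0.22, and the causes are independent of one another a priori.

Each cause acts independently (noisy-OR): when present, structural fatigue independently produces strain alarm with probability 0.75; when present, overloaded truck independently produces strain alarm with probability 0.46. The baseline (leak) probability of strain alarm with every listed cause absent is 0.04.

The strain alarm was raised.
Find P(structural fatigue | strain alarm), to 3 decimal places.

P(structural fatigue | strain alarm) ≈ 0.414

Under noisy-OR, P(strain alarm | causes) = 1 − (1−0.04)·∏(1−qᵢ) over the active causes.
For the numerator, keep only structural fatigue=true terms: 0.065208 + 0.021064 = 0.086272
Denominator P(strain alarm): 0.04×0.89×0.78 + 0.4816×0.89×0.22 + 0.76×0.11×0.78 + 0.8704×0.11×0.22 = 0.208337
Posterior = 0.086272 / 0.208337 ≈ 0.414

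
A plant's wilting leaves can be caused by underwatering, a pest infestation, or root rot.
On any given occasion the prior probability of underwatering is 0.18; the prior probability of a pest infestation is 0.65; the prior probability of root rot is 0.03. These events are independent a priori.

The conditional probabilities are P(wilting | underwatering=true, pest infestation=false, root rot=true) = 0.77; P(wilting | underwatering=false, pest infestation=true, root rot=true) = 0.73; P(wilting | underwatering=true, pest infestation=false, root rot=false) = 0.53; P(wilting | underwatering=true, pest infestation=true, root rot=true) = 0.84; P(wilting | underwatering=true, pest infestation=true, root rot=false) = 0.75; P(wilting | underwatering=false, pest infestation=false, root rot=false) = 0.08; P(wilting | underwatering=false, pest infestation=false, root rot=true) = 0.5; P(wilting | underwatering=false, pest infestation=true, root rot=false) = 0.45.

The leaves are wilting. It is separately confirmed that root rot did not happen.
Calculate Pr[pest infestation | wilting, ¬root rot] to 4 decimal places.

P(wilting | ¬root rot) = 0.08×0.82×0.35 + 0.45×0.82×0.65 + 0.53×0.18×0.35 + 0.75×0.18×0.65 = 0.022960 + 0.239850 + 0.033390 + 0.087750 = 0.383950
Restricting to configurations with pest infestation present: 0.239850 + 0.087750 = 0.327600.
Hence the posterior is 0.327600/0.383950 ≈ 0.8532.

Pr[pest infestation | wilting, ¬root rot] ≈ 0.8532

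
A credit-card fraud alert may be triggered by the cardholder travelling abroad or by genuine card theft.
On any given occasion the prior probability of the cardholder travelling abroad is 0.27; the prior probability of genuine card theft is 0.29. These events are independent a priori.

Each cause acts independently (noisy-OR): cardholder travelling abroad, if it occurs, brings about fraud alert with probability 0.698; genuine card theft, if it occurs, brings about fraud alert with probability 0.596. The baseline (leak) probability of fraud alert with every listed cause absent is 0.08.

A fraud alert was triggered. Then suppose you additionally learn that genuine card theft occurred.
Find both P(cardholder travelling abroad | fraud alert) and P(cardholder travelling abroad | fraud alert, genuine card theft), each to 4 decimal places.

Under noisy-OR, P(fraud alert | causes) = 1 − (1−0.08)·∏(1−qᵢ) over the active causes.
P(fraud alert) = 0.08*0.73*0.71 + 0.62832*0.73*0.29 + 0.72216*0.27*0.71 + 0.887753*0.27*0.29 = 0.041464 + 0.133015 + 0.138438 + 0.069511 = 0.382428
The cardholder travelling abroad-present share is 0.138438 + 0.069511 = 0.207949.
So P(cardholder travelling abroad | fraud alert) = 0.207949/0.382428 ≈ 0.5438.

Now also conditioning on genuine card theft=true:
Numerator (weight on configurations with cardholder travelling abroad): 0.887753*0.27 = 0.239693
The normalizing constant is 0.62832*0.73 + 0.887753*0.27 = 0.698367
P(cardholder travelling abroad | fraud alert, genuine card theft) = 0.239693/0.698367 ≈ 0.3432

P(cardholder travelling abroad | fraud alert) ≈ 0.5438; P(cardholder travelling abroad | fraud alert, genuine card theft) ≈ 0.3432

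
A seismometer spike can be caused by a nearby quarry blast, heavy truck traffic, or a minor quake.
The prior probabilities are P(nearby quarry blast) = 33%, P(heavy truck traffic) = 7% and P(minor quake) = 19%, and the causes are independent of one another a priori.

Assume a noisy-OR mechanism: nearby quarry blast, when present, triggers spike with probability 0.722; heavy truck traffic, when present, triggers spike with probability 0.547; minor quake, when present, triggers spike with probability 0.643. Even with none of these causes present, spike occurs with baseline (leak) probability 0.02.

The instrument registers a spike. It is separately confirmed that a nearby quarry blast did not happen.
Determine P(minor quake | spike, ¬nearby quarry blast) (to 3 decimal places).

Under noisy-OR, P(spike | causes) = 1 − (1−0.02)·∏(1−qᵢ) over the active causes.
P(spike | ¬nearby quarry blast) = 0.02×0.93×0.81 + 0.65014×0.93×0.19 + 0.55606×0.07×0.81 + 0.841513×0.07×0.19 = 0.015066 + 0.114880 + 0.031529 + 0.011192 = 0.172667
The minor quake-present share is 0.114880 + 0.011192 = 0.126072.
Hence the posterior is 0.126072/0.172667 ≈ 0.730.

P(minor quake | spike, ¬nearby quarry blast) ≈ 0.730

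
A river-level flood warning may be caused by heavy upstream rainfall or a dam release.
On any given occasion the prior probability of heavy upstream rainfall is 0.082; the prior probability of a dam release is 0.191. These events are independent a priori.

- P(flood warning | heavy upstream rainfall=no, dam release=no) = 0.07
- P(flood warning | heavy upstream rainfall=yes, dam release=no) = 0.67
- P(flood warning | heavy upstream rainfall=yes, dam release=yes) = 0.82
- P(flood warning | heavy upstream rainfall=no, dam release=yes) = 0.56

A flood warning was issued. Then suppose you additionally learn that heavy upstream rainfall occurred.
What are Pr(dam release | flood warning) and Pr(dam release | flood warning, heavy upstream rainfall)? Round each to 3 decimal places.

Sum P(flood warning|·) weighted by the priors over the 4 (heavy upstream rainfall, dam release) configurations:
  P(flood warning) = 0.07*0.918*0.809 + 0.56*0.918*0.191 + 0.67*0.082*0.809 + 0.82*0.082*0.191
        = 0.051986 + 0.098189 + 0.044446 + 0.012843 = 0.207464
Keeping only the dam release-present terms gives 0.111032, so
  P(dam release | flood warning) = 0.111032 / 0.207464 ≈ 0.535

Now condition on the additional information:
Enumerate both values of dam release and weight by the priors:
  P(flood warning | heavy upstream rainfall) = 0.67·0.809 + 0.82·0.191
        = 0.542030 + 0.156620 = 0.698650
Configurations with dam release contribute 0.156620, so
  P(dam release | flood warning, heavy upstream rainfall) = 0.156620 / 0.698650 ≈ 0.224
— heavy upstream rainfall explains away the evidence for dam release.

Pr(dam release | flood warning) ≈ 0.535; Pr(dam release | flood warning, heavy upstream rainfall) ≈ 0.224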